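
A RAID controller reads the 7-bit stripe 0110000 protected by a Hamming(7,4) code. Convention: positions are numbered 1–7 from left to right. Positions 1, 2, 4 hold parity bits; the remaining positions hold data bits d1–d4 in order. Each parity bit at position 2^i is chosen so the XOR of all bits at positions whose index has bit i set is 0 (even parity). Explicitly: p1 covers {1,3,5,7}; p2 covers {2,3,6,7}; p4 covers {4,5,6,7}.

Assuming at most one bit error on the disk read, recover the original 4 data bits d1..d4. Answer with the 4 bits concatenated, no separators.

1000

s1 (pos 1,3,5,7): 0⊕1⊕0⊕0 = 1
s2 (pos 2,3,6,7): 1⊕1⊕0⊕0 = 0
s4 (pos 4,5,6,7): 0⊕0⊕0⊕0 = 0
Syndrome s4…s1 = 001 → error at position 1.
Flip position 1: 0110000 → 1110000
Read data bits from positions 3,5,6,7: 1000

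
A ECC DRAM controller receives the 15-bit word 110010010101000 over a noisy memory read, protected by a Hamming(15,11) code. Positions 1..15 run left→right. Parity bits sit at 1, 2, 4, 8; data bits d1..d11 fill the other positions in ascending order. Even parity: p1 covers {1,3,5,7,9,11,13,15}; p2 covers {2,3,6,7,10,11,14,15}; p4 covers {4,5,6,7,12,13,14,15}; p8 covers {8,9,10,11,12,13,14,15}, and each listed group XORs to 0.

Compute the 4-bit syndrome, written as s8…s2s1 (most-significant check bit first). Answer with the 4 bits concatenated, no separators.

s1 (pos 1,3,5,7,9,11,13,15): 1⊕0⊕1⊕0⊕0⊕0⊕0⊕0 = 0
s2 (pos 2,3,6,7,10,11,14,15): 1⊕0⊕0⊕0⊕1⊕0⊕0⊕0 = 0
s4 (pos 4,5,6,7,12,13,14,15): 0⊕1⊕0⊕0⊕1⊕0⊕0⊕0 = 0
s8 (pos 8,9,10,11,12,13,14,15): 1⊕0⊕1⊕0⊕1⊕0⊕0⊕0 = 1
Syndrome s8…s1 = 1000 → error at position 8.

1000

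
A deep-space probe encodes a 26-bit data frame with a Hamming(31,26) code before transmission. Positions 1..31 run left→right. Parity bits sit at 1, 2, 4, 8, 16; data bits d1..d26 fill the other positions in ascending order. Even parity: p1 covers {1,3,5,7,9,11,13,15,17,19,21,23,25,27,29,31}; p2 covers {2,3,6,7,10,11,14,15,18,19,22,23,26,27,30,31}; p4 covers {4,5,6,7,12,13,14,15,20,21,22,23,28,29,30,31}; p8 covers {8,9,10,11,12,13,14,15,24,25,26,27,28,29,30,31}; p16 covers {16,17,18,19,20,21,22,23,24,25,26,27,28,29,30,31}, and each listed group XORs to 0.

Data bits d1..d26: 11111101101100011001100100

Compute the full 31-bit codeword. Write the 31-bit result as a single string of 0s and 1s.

Place data at non-parity positions: p1 p2 1 p4 1 1 1 p8 1 1 0 1 1 0 1 p16 1 0 0 0 1 1 0 0 1 1 0 0 1 0 0
p1 (pos 1,3,5,7,9,11,13,15,17,19,21,23,25,27,29,31): XOR of data positions = 1⊕1⊕1⊕1⊕0⊕1⊕1⊕1⊕0⊕1⊕0⊕1⊕0⊕1⊕0 = 0
p2 (pos 2,3,6,7,10,11,14,15,18,19,22,23,26,27,30,31): XOR of data positions = 1⊕1⊕1⊕1⊕0⊕0⊕1⊕0⊕0⊕1⊕0⊕1⊕0⊕0⊕0 = 1
p4 (pos 4,5,6,7,12,13,14,15,20,21,22,23,28,29,30,31): XOR of data positions = 1⊕1⊕1⊕1⊕1⊕0⊕1⊕0⊕1⊕1⊕0⊕0⊕1⊕0⊕0 = 1
p8 (pos 8,9,10,11,12,13,14,15,24,25,26,27,28,29,30,31): XOR of data positions = 1⊕1⊕0⊕1⊕1⊕0⊕1⊕0⊕1⊕1⊕0⊕0⊕1⊕0⊕0 = 0
p16 (pos 16,17,18,19,20,21,22,23,24,25,26,27,28,29,30,31): XOR of data positions = 1⊕0⊕0⊕0⊕1⊕1⊕0⊕0⊕1⊕1⊕0⊕0⊕1⊕0⊕0 = 0
Codeword: 0111111011011010100011001100100

0111111011011010100011001100100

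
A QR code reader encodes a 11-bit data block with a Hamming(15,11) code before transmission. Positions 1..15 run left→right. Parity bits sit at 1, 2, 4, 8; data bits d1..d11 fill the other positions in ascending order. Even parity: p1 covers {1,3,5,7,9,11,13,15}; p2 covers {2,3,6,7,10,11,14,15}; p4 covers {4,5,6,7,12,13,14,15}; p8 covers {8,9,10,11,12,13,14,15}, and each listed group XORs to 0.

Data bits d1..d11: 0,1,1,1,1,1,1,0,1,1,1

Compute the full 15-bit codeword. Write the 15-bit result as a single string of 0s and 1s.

Place data at non-parity positions: p1 p2 0 p4 1 1 1 p8 1 1 1 0 1 1 1
p1 (pos 1,3,5,7,9,11,13,15): XOR of data positions = 0⊕1⊕1⊕1⊕1⊕1⊕1 = 0
p2 (pos 2,3,6,7,10,11,14,15): XOR of data positions = 0⊕1⊕1⊕1⊕1⊕1⊕1 = 0
p4 (pos 4,5,6,7,12,13,14,15): XOR of data positions = 1⊕1⊕1⊕0⊕1⊕1⊕1 = 0
p8 (pos 8,9,10,11,12,13,14,15): XOR of data positions = 1⊕1⊕1⊕0⊕1⊕1⊕1 = 0
Codeword: 000011101110111

000011101110111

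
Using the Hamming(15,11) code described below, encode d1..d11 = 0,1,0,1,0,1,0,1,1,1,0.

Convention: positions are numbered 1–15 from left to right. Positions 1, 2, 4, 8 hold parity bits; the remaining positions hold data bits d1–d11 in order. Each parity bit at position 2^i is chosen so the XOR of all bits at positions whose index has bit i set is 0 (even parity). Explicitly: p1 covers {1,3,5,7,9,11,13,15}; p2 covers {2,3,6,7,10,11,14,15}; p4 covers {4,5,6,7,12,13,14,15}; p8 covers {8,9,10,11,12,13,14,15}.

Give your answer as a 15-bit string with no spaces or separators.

110110100101110

Place data at non-parity positions: p1 p2 0 p4 1 0 1 p8 0 1 0 1 1 1 0
p1 (pos 1,3,5,7,9,11,13,15): XOR of data positions = 0⊕1⊕1⊕0⊕0⊕1⊕0 = 1
p2 (pos 2,3,6,7,10,11,14,15): XOR of data positions = 0⊕0⊕1⊕1⊕0⊕1⊕0 = 1
p4 (pos 4,5,6,7,12,13,14,15): XOR of data positions = 1⊕0⊕1⊕1⊕1⊕1⊕0 = 1
p8 (pos 8,9,10,11,12,13,14,15): XOR of data positions = 0⊕1⊕0⊕1⊕1⊕1⊕0 = 0
Codeword: 110110100101110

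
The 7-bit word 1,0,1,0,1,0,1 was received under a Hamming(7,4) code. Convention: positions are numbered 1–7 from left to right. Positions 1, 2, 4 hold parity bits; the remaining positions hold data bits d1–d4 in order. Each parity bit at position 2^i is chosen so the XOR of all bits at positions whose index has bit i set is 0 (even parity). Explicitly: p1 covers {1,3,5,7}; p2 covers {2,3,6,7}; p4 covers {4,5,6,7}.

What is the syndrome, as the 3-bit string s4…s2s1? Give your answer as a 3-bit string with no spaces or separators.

s1 (pos 1,3,5,7): 1⊕1⊕1⊕1 = 0
s2 (pos 2,3,6,7): 0⊕1⊕0⊕1 = 0
s4 (pos 4,5,6,7): 0⊕1⊕0⊕1 = 0
Syndrome s4…s1 = 000 → no error.

000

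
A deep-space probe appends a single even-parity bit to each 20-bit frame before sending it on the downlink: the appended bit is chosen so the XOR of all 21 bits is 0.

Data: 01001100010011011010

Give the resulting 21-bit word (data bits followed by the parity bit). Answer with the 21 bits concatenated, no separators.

XOR of the 20 data bits: 0⊕1⊕0⊕0⊕1⊕1⊕0⊕0⊕0⊕1⊕0⊕0⊕1⊕1⊕0⊕1⊕1⊕0⊕1⊕0 = 1
Parity bit = 1 (so all 21 bits XOR to 0).

010011000100110110101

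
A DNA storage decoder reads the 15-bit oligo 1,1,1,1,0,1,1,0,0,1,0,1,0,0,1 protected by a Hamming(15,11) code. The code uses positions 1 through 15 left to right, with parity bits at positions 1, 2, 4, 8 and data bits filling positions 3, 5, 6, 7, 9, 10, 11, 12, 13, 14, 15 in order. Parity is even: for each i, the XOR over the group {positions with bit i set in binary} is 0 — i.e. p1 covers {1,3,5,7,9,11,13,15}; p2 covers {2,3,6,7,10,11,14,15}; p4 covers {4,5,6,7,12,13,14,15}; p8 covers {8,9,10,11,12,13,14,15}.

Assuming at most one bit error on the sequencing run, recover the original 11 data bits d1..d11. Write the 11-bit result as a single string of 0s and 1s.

s1 (pos 1,3,5,7,9,11,13,15): 1⊕1⊕0⊕1⊕0⊕0⊕0⊕1 = 0
s2 (pos 2,3,6,7,10,11,14,15): 1⊕1⊕1⊕1⊕1⊕0⊕0⊕1 = 0
s4 (pos 4,5,6,7,12,13,14,15): 1⊕0⊕1⊕1⊕1⊕0⊕0⊕1 = 1
s8 (pos 8,9,10,11,12,13,14,15): 0⊕0⊕1⊕0⊕1⊕0⊕0⊕1 = 1
Syndrome s8…s1 = 1100 → error at position 12.
Flip position 12: 111101100101001 → 111101100100001
Read data bits from positions 3,5,6,7,9,10,11,12,13,14,15: 10110100001

10110100001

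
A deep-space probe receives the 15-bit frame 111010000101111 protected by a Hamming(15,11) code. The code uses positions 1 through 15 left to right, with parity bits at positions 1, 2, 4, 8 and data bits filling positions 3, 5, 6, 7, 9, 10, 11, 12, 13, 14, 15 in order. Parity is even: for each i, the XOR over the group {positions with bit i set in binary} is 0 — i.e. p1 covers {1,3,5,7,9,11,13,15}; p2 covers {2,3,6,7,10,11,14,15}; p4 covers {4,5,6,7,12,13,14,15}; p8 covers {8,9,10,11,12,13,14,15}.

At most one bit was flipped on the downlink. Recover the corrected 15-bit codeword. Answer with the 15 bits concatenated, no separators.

s1 (pos 1,3,5,7,9,11,13,15): 1⊕1⊕1⊕0⊕0⊕0⊕1⊕1 = 1
s2 (pos 2,3,6,7,10,11,14,15): 1⊕1⊕0⊕0⊕1⊕0⊕1⊕1 = 1
s4 (pos 4,5,6,7,12,13,14,15): 0⊕1⊕0⊕0⊕1⊕1⊕1⊕1 = 1
s8 (pos 8,9,10,11,12,13,14,15): 0⊕0⊕1⊕0⊕1⊕1⊕1⊕1 = 1
Syndrome s8…s1 = 1111 → error at position 15.
Flip position 15: 111010000101111 → 111010000101110

111010000101110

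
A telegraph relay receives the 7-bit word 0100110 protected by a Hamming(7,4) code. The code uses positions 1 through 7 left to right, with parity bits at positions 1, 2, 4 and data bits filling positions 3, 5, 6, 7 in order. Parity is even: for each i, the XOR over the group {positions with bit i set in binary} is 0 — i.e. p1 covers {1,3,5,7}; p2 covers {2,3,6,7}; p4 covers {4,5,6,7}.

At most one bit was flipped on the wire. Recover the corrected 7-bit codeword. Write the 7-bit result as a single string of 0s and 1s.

1100110

s1 (pos 1,3,5,7): 0⊕0⊕1⊕0 = 1
s2 (pos 2,3,6,7): 1⊕0⊕1⊕0 = 0
s4 (pos 4,5,6,7): 0⊕1⊕1⊕0 = 0
Syndrome s4…s1 = 001 → error at position 1.
Flip position 1: 0100110 → 1100110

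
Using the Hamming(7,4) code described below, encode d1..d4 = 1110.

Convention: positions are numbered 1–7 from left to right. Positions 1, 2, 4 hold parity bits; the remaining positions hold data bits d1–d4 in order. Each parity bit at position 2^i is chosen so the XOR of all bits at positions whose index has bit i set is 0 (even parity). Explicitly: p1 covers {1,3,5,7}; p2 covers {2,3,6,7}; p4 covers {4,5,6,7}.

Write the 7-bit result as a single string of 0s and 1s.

0010110

Place data at non-parity positions: p1 p2 1 p4 1 1 0
p1 (pos 1,3,5,7): XOR of data positions = 1⊕1⊕0 = 0
p2 (pos 2,3,6,7): XOR of data positions = 1⊕1⊕0 = 0
p4 (pos 4,5,6,7): XOR of data positions = 1⊕1⊕0 = 0
Codeword: 0010110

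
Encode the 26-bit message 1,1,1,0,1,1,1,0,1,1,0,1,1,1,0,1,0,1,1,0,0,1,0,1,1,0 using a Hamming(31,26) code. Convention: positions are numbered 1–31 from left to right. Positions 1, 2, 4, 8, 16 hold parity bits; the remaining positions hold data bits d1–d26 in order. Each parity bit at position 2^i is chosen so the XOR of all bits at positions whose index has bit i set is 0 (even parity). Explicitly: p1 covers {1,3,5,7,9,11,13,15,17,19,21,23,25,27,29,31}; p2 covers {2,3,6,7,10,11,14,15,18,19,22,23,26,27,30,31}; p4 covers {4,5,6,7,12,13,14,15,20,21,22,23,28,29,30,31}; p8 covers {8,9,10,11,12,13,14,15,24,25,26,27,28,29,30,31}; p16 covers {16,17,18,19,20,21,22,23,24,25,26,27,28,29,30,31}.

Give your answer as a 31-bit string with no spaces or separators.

Place data at non-parity positions: p1 p2 1 p4 1 1 0 p8 1 1 1 0 1 1 0 p16 1 1 1 0 1 0 1 1 0 0 1 0 1 1 0
p1 (pos 1,3,5,7,9,11,13,15,17,19,21,23,25,27,29,31): XOR of data positions = 1⊕1⊕0⊕1⊕1⊕1⊕0⊕1⊕1⊕1⊕1⊕0⊕1⊕1⊕0 = 1
p2 (pos 2,3,6,7,10,11,14,15,18,19,22,23,26,27,30,31): XOR of data positions = 1⊕1⊕0⊕1⊕1⊕1⊕0⊕1⊕1⊕0⊕1⊕0⊕1⊕1⊕0 = 0
p4 (pos 4,5,6,7,12,13,14,15,20,21,22,23,28,29,30,31): XOR of data positions = 1⊕1⊕0⊕0⊕1⊕1⊕0⊕0⊕1⊕0⊕1⊕0⊕1⊕1⊕0 = 0
p8 (pos 8,9,10,11,12,13,14,15,24,25,26,27,28,29,30,31): XOR of data positions = 1⊕1⊕1⊕0⊕1⊕1⊕0⊕1⊕0⊕0⊕1⊕0⊕1⊕1⊕0 = 1
p16 (pos 16,17,18,19,20,21,22,23,24,25,26,27,28,29,30,31): XOR of data positions = 1⊕1⊕1⊕0⊕1⊕0⊕1⊕1⊕0⊕0⊕1⊕0⊕1⊕1⊕0 = 1
Codeword: 1010110111101101111010110010110

1010110111101101111010110010110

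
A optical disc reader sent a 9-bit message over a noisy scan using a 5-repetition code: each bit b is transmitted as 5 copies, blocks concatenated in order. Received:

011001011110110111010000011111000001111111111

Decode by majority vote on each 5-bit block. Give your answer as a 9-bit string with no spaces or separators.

011101011

Block 1 (01100): 2 ones → 0
Block 2 (10111): 4 ones → 1
Block 3 (10110): 3 ones → 1
Block 4 (11101): 4 ones → 1
Block 5 (00000): 0 ones → 0
Block 6 (11111): 5 ones → 1
Block 7 (00000): 0 ones → 0
Block 8 (11111): 5 ones → 1
Block 9 (11111): 5 ones → 1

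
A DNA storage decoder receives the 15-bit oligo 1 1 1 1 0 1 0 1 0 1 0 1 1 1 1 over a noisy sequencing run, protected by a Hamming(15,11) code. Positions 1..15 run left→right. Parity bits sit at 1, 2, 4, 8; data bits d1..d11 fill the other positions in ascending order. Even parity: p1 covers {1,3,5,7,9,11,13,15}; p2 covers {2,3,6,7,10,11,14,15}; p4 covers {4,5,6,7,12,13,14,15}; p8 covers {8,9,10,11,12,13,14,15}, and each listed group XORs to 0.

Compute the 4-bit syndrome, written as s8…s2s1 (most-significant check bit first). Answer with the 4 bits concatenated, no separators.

s1 (pos 1,3,5,7,9,11,13,15): 1⊕1⊕0⊕0⊕0⊕0⊕1⊕1 = 0
s2 (pos 2,3,6,7,10,11,14,15): 1⊕1⊕1⊕0⊕1⊕0⊕1⊕1 = 0
s4 (pos 4,5,6,7,12,13,14,15): 1⊕0⊕1⊕0⊕1⊕1⊕1⊕1 = 0
s8 (pos 8,9,10,11,12,13,14,15): 1⊕0⊕1⊕0⊕1⊕1⊕1⊕1 = 0
Syndrome s8…s1 = 0000 → no error.

0000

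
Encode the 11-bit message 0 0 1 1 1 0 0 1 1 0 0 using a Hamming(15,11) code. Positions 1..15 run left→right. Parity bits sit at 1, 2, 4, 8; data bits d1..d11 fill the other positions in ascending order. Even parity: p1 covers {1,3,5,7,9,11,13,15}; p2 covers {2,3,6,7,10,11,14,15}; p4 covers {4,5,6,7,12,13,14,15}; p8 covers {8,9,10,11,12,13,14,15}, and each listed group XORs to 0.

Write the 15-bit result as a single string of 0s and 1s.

Place data at non-parity positions: p1 p2 0 p4 0 1 1 p8 1 0 0 1 1 0 0
p1 (pos 1,3,5,7,9,11,13,15): XOR of data positions = 0⊕0⊕1⊕1⊕0⊕1⊕0 = 1
p2 (pos 2,3,6,7,10,11,14,15): XOR of data positions = 0⊕1⊕1⊕0⊕0⊕0⊕0 = 0
p4 (pos 4,5,6,7,12,13,14,15): XOR of data positions = 0⊕1⊕1⊕1⊕1⊕0⊕0 = 0
p8 (pos 8,9,10,11,12,13,14,15): XOR of data positions = 1⊕0⊕0⊕1⊕1⊕0⊕0 = 1
Codeword: 100001111001100

100001111001100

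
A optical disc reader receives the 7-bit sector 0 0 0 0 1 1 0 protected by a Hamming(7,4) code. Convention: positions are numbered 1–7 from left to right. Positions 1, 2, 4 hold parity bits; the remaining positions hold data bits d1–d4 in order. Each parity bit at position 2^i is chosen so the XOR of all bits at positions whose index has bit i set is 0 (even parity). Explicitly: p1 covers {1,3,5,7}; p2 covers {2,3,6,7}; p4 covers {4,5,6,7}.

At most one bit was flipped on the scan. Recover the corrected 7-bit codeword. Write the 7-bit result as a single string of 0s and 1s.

0010110

s1 (pos 1,3,5,7): 0⊕0⊕1⊕0 = 1
s2 (pos 2,3,6,7): 0⊕0⊕1⊕0 = 1
s4 (pos 4,5,6,7): 0⊕1⊕1⊕0 = 0
Syndrome s4…s1 = 011 → error at position 3.
Flip position 3: 0000110 → 0010110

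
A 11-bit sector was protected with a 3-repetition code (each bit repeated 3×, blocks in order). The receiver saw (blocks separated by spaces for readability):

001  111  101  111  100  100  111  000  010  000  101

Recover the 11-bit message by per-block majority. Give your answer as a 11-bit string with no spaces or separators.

Block 1 (001): 1 one → 0
Block 2 (111): 3 ones → 1
Block 3 (101): 2 ones → 1
Block 4 (111): 3 ones → 1
Block 5 (100): 1 one → 0
Block 6 (100): 1 one → 0
Block 7 (111): 3 ones → 1
Block 8 (000): 0 ones → 0
Block 9 (010): 1 one → 0
Block 10 (000): 0 ones → 0
Block 11 (101): 2 ones → 1

01110010001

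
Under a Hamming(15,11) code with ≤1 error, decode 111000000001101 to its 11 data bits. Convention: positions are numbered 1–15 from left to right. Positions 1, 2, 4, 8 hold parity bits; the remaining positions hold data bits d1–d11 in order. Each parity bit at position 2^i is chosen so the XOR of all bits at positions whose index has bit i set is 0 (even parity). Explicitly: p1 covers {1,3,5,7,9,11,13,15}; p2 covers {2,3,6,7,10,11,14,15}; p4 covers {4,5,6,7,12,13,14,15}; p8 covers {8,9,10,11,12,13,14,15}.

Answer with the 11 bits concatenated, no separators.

s1 (pos 1,3,5,7,9,11,13,15): 1⊕1⊕0⊕0⊕0⊕0⊕1⊕1 = 0
s2 (pos 2,3,6,7,10,11,14,15): 1⊕1⊕0⊕0⊕0⊕0⊕0⊕1 = 1
s4 (pos 4,5,6,7,12,13,14,15): 0⊕0⊕0⊕0⊕1⊕1⊕0⊕1 = 1
s8 (pos 8,9,10,11,12,13,14,15): 0⊕0⊕0⊕0⊕1⊕1⊕0⊕1 = 1
Syndrome s8…s1 = 1110 → error at position 14.
Flip position 14: 111000000001101 → 111000000001111
Read data bits from positions 3,5,6,7,9,10,11,12,13,14,15: 10000001111

10000001111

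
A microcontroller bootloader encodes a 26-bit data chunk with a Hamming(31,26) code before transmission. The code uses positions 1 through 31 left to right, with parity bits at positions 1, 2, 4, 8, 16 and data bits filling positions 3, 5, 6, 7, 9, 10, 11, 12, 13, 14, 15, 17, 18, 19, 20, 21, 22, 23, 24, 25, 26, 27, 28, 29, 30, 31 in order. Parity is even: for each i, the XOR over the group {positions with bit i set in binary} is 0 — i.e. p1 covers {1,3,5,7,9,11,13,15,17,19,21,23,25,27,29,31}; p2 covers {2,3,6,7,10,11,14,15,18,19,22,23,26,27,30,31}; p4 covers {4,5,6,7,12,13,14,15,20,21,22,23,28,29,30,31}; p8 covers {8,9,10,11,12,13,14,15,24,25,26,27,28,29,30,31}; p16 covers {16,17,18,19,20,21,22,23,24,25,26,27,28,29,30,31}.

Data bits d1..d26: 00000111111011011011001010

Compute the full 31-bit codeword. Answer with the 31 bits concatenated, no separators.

Place data at non-parity positions: p1 p2 0 p4 0 0 0 p8 0 1 1 1 1 1 1 p16 0 1 1 0 1 1 0 1 1 0 0 1 0 1 0
p1 (pos 1,3,5,7,9,11,13,15,17,19,21,23,25,27,29,31): XOR of data positions = 0⊕0⊕0⊕0⊕1⊕1⊕1⊕0⊕1⊕1⊕0⊕1⊕0⊕0⊕0 = 0
p2 (pos 2,3,6,7,10,11,14,15,18,19,22,23,26,27,30,31): XOR of data positions = 0⊕0⊕0⊕1⊕1⊕1⊕1⊕1⊕1⊕1⊕0⊕0⊕0⊕1⊕0 = 0
p4 (pos 4,5,6,7,12,13,14,15,20,21,22,23,28,29,30,31): XOR of data positions = 0⊕0⊕0⊕1⊕1⊕1⊕1⊕0⊕1⊕1⊕0⊕1⊕0⊕1⊕0 = 0
p8 (pos 8,9,10,11,12,13,14,15,24,25,26,27,28,29,30,31): XOR of data positions = 0⊕1⊕1⊕1⊕1⊕1⊕1⊕1⊕1⊕0⊕0⊕1⊕0⊕1⊕0 = 0
p16 (pos 16,17,18,19,20,21,22,23,24,25,26,27,28,29,30,31): XOR of data positions = 0⊕1⊕1⊕0⊕1⊕1⊕0⊕1⊕1⊕0⊕0⊕1⊕0⊕1⊕0 = 0
Codeword: 0000000001111110011011011001010

0000000001111110011011011001010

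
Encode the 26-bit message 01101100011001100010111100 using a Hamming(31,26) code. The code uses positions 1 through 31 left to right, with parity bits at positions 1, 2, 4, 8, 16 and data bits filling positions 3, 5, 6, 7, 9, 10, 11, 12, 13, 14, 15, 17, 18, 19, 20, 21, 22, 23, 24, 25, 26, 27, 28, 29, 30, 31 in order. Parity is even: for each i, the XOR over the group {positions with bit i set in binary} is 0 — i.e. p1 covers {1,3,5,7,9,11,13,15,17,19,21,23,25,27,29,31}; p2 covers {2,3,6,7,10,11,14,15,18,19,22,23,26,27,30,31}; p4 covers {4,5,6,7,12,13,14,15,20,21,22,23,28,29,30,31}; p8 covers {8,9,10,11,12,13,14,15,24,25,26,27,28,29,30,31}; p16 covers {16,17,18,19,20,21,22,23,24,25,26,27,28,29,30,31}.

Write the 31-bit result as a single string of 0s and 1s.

Place data at non-parity positions: p1 p2 0 p4 1 1 0 p8 1 1 0 0 0 1 1 p16 0 0 1 1 0 0 0 1 0 1 1 1 1 0 0
p1 (pos 1,3,5,7,9,11,13,15,17,19,21,23,25,27,29,31): XOR of data positions = 0⊕1⊕0⊕1⊕0⊕0⊕1⊕0⊕1⊕0⊕0⊕0⊕1⊕1⊕0 = 0
p2 (pos 2,3,6,7,10,11,14,15,18,19,22,23,26,27,30,31): XOR of data positions = 0⊕1⊕0⊕1⊕0⊕1⊕1⊕0⊕1⊕0⊕0⊕1⊕1⊕0⊕0 = 1
p4 (pos 4,5,6,7,12,13,14,15,20,21,22,23,28,29,30,31): XOR of data positions = 1⊕1⊕0⊕0⊕0⊕1⊕1⊕1⊕0⊕0⊕0⊕1⊕1⊕0⊕0 = 1
p8 (pos 8,9,10,11,12,13,14,15,24,25,26,27,28,29,30,31): XOR of data positions = 1⊕1⊕0⊕0⊕0⊕1⊕1⊕1⊕0⊕1⊕1⊕1⊕1⊕0⊕0 = 1
p16 (pos 16,17,18,19,20,21,22,23,24,25,26,27,28,29,30,31): XOR of data positions = 0⊕0⊕1⊕1⊕0⊕0⊕0⊕1⊕0⊕1⊕1⊕1⊕1⊕0⊕0 = 1
Codeword: 0101110111000111001100010111100

0101110111000111001100010111100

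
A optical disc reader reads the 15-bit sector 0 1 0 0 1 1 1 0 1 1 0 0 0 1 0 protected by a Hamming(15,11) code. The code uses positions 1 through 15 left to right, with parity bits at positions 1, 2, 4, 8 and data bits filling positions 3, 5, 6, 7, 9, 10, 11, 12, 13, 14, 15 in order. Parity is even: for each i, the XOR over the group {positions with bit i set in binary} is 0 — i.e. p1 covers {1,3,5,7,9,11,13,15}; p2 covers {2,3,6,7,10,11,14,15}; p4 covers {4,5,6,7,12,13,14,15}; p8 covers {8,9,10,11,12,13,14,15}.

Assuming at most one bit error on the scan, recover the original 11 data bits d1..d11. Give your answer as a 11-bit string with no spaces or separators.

s1 (pos 1,3,5,7,9,11,13,15): 0⊕0⊕1⊕1⊕1⊕0⊕0⊕0 = 1
s2 (pos 2,3,6,7,10,11,14,15): 1⊕0⊕1⊕1⊕1⊕0⊕1⊕0 = 1
s4 (pos 4,5,6,7,12,13,14,15): 0⊕1⊕1⊕1⊕0⊕0⊕1⊕0 = 0
s8 (pos 8,9,10,11,12,13,14,15): 0⊕1⊕1⊕0⊕0⊕0⊕1⊕0 = 1
Syndrome s8…s1 = 1011 → error at position 11.
Flip position 11: 010011101100010 → 010011101110010
Read data bits from positions 3,5,6,7,9,10,11,12,13,14,15: 01111110010

01111110010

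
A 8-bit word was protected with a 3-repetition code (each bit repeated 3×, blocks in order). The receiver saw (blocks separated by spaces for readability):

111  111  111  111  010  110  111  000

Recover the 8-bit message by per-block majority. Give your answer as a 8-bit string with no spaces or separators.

Block 1 (111): 3 ones → 1
Block 2 (111): 3 ones → 1
Block 3 (111): 3 ones → 1
Block 4 (111): 3 ones → 1
Block 5 (010): 1 one → 0
Block 6 (110): 2 ones → 1
Block 7 (111): 3 ones → 1
Block 8 (000): 0 ones → 0

11110110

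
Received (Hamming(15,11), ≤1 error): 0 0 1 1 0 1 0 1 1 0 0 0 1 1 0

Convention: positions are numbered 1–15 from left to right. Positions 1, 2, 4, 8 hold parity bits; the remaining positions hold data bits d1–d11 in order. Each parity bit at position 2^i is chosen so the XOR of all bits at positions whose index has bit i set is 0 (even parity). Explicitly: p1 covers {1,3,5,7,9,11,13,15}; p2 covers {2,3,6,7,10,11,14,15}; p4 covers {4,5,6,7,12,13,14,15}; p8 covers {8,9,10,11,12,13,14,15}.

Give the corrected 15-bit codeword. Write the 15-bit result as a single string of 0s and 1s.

s1 (pos 1,3,5,7,9,11,13,15): 0⊕1⊕0⊕0⊕1⊕0⊕1⊕0 = 1
s2 (pos 2,3,6,7,10,11,14,15): 0⊕1⊕1⊕0⊕0⊕0⊕1⊕0 = 1
s4 (pos 4,5,6,7,12,13,14,15): 1⊕0⊕1⊕0⊕0⊕1⊕1⊕0 = 0
s8 (pos 8,9,10,11,12,13,14,15): 1⊕1⊕0⊕0⊕0⊕1⊕1⊕0 = 0
Syndrome s8…s1 = 0011 → error at position 3.
Flip position 3: 001101011000110 → 000101011000110

000101011000110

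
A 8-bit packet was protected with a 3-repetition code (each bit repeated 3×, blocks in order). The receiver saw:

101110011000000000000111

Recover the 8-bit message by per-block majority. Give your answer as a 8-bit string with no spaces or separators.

11100001

Block 1 (101): 2 ones → 1
Block 2 (110): 2 ones → 1
Block 3 (011): 2 ones → 1
Block 4 (000): 0 ones → 0
Block 5 (000): 0 ones → 0
Block 6 (000): 0 ones → 0
Block 7 (000): 0 ones → 0
Block 8 (111): 3 ones → 1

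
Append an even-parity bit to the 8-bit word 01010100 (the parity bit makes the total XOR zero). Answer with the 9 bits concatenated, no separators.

XOR of the 8 data bits: 0⊕1⊕0⊕1⊕0⊕1⊕0⊕0 = 1
Parity bit = 1 (so all 9 bits XOR to 0).

010101001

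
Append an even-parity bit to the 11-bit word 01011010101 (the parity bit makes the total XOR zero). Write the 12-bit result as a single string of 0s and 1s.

XOR of the 11 data bits: 0⊕1⊕0⊕1⊕1⊕0⊕1⊕0⊕1⊕0⊕1 = 0
Parity bit = 0 (so all 12 bits XOR to 0).

010110101010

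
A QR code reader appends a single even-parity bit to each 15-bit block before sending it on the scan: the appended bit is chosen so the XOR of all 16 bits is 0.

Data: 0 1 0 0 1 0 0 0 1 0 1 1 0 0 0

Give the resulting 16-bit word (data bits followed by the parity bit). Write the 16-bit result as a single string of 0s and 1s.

XOR of the 15 data bits: 0⊕1⊕0⊕0⊕1⊕0⊕0⊕0⊕1⊕0⊕1⊕1⊕0⊕0⊕0 = 1
Parity bit = 1 (so all 16 bits XOR to 0).

0100100010110001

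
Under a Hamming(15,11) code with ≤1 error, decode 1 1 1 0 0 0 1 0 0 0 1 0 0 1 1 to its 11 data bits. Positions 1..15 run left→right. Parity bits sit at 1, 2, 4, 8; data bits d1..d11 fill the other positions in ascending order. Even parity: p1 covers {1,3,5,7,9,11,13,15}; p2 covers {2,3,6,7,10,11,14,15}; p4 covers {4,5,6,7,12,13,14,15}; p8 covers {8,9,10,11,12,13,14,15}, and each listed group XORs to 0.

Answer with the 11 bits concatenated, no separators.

10010010111

s1 (pos 1,3,5,7,9,11,13,15): 1⊕1⊕0⊕1⊕0⊕1⊕0⊕1 = 1
s2 (pos 2,3,6,7,10,11,14,15): 1⊕1⊕0⊕1⊕0⊕1⊕1⊕1 = 0
s4 (pos 4,5,6,7,12,13,14,15): 0⊕0⊕0⊕1⊕0⊕0⊕1⊕1 = 1
s8 (pos 8,9,10,11,12,13,14,15): 0⊕0⊕0⊕1⊕0⊕0⊕1⊕1 = 1
Syndrome s8…s1 = 1101 → error at position 13.
Flip position 13: 111000100010011 → 111000100010111
Read data bits from positions 3,5,6,7,9,10,11,12,13,14,15: 10010010111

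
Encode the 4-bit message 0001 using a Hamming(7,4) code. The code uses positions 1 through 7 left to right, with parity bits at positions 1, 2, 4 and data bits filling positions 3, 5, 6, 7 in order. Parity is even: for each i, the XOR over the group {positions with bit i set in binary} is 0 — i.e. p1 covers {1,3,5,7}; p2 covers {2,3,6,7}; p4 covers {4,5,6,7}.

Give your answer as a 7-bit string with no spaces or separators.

Place data at non-parity positions: p1 p2 0 p4 0 0 1
p1 (pos 1,3,5,7): XOR of data positions = 0⊕0⊕1 = 1
p2 (pos 2,3,6,7): XOR of data positions = 0⊕0⊕1 = 1
p4 (pos 4,5,6,7): XOR of data positions = 0⊕0⊕1 = 1
Codeword: 1101001

1101001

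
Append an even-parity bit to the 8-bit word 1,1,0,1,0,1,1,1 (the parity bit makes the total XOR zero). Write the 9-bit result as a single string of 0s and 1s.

110101110

XOR of the 8 data bits: 1⊕1⊕0⊕1⊕0⊕1⊕1⊕1 = 0
Parity bit = 0 (so all 9 bits XOR to 0).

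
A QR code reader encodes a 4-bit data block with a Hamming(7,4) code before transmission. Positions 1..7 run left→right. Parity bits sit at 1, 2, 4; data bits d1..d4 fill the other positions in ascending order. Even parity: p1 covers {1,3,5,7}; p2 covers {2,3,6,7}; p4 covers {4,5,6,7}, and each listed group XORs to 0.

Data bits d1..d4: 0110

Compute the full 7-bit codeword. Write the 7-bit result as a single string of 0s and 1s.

1100110

Place data at non-parity positions: p1 p2 0 p4 1 1 0
p1 (pos 1,3,5,7): XOR of data positions = 0⊕1⊕0 = 1
p2 (pos 2,3,6,7): XOR of data positions = 0⊕1⊕0 = 1
p4 (pos 4,5,6,7): XOR of data positions = 1⊕1⊕0 = 0
Codeword: 1100110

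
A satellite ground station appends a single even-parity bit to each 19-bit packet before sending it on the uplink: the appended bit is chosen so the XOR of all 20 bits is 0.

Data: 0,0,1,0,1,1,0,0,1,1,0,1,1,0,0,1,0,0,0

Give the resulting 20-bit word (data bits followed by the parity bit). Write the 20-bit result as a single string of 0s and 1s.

00101100110110010000

XOR of the 19 data bits: 0⊕0⊕1⊕0⊕1⊕1⊕0⊕0⊕1⊕1⊕0⊕1⊕1⊕0⊕0⊕1⊕0⊕0⊕0 = 0
Parity bit = 0 (so all 20 bits XOR to 0).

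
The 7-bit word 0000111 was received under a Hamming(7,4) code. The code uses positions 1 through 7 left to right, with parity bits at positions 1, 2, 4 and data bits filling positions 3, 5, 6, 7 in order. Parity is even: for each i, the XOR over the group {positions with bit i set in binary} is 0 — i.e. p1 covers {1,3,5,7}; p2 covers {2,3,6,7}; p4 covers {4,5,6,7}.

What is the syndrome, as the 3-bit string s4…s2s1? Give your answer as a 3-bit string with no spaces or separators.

100

s1 (pos 1,3,5,7): 0⊕0⊕1⊕1 = 0
s2 (pos 2,3,6,7): 0⊕0⊕1⊕1 = 0
s4 (pos 4,5,6,7): 0⊕1⊕1⊕1 = 1
Syndrome s4…s1 = 100 → error at position 4.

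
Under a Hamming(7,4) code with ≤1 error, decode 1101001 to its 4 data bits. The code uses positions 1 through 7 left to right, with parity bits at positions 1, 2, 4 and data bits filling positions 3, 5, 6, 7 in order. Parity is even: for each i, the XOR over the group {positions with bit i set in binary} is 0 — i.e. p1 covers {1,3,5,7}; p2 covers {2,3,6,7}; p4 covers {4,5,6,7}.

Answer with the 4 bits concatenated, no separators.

s1 (pos 1,3,5,7): 1⊕0⊕0⊕1 = 0
s2 (pos 2,3,6,7): 1⊕0⊕0⊕1 = 0
s4 (pos 4,5,6,7): 1⊕0⊕0⊕1 = 0
Syndrome s4…s1 = 000 → no error.
Read data bits from positions 3,5,6,7: 0001

0001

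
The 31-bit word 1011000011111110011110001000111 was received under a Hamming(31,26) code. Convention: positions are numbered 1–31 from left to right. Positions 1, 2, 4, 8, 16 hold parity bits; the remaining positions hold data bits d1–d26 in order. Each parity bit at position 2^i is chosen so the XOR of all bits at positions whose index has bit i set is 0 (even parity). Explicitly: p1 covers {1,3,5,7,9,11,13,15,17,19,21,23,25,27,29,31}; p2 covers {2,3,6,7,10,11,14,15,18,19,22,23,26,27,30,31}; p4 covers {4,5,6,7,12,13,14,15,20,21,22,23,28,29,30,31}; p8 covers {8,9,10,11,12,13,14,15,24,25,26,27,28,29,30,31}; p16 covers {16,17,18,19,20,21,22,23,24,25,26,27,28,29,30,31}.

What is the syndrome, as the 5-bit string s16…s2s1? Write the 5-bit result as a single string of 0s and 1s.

01011

s1 (pos 1,3,5,7,9,11,13,15,17,19,21,23,25,27,29,31): 1⊕1⊕0⊕0⊕1⊕1⊕1⊕1⊕0⊕1⊕1⊕0⊕1⊕0⊕1⊕1 = 1
s2 (pos 2,3,6,7,10,11,14,15,18,19,22,23,26,27,30,31): 0⊕1⊕0⊕0⊕1⊕1⊕1⊕1⊕1⊕1⊕0⊕0⊕0⊕0⊕1⊕1 = 1
s4 (pos 4,5,6,7,12,13,14,15,20,21,22,23,28,29,30,31): 1⊕0⊕0⊕0⊕1⊕1⊕1⊕1⊕1⊕1⊕0⊕0⊕0⊕1⊕1⊕1 = 0
s8 (pos 8,9,10,11,12,13,14,15,24,25,26,27,28,29,30,31): 0⊕1⊕1⊕1⊕1⊕1⊕1⊕1⊕0⊕1⊕0⊕0⊕0⊕1⊕1⊕1 = 1
s16 (pos 16,17,18,19,20,21,22,23,24,25,26,27,28,29,30,31): 0⊕0⊕1⊕1⊕1⊕1⊕0⊕0⊕0⊕1⊕0⊕0⊕0⊕1⊕1⊕1 = 0
Syndrome s16…s1 = 01011 → error at position 11.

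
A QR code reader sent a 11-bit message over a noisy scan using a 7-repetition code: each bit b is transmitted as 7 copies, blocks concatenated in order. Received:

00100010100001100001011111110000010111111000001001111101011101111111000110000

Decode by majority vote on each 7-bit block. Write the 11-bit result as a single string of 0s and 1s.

00010101110

Block 1 (0010001): 2 ones → 0
Block 2 (0100001): 2 ones → 0
Block 3 (1000010): 2 ones → 0
Block 4 (1111111): 7 ones → 1
Block 5 (0000010): 1 one → 0
Block 6 (1111110): 6 ones → 1
Block 7 (0000100): 1 one → 0
Block 8 (1111101): 6 ones → 1
Block 9 (0111011): 5 ones → 1
Block 10 (1111100): 5 ones → 1
Block 11 (0110000): 2 ones → 0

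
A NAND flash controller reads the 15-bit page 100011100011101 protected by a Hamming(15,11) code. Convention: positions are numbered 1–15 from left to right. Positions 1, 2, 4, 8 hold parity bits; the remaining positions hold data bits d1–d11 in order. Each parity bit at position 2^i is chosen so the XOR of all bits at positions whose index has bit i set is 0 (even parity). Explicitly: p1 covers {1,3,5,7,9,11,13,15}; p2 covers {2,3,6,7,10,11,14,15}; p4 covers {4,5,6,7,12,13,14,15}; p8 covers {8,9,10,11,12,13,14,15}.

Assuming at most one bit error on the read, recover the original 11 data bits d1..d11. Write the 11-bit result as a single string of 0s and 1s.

s1 (pos 1,3,5,7,9,11,13,15): 1⊕0⊕1⊕1⊕0⊕1⊕1⊕1 = 0
s2 (pos 2,3,6,7,10,11,14,15): 0⊕0⊕1⊕1⊕0⊕1⊕0⊕1 = 0
s4 (pos 4,5,6,7,12,13,14,15): 0⊕1⊕1⊕1⊕1⊕1⊕0⊕1 = 0
s8 (pos 8,9,10,11,12,13,14,15): 0⊕0⊕0⊕1⊕1⊕1⊕0⊕1 = 0
Syndrome s8…s1 = 0000 → no error.
Read data bits from positions 3,5,6,7,9,10,11,12,13,14,15: 01110011101

01110011101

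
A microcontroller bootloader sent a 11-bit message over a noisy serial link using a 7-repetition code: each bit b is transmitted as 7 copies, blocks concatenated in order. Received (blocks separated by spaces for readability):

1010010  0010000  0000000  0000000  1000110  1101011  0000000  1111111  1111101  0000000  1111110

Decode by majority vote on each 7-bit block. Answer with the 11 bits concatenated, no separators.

00000101101

Block 1 (1010010): 3 ones → 0
Block 2 (0010000): 1 one → 0
Block 3 (0000000): 0 ones → 0
Block 4 (0000000): 0 ones → 0
Block 5 (1000110): 3 ones → 0
Block 6 (1101011): 5 ones → 1
Block 7 (0000000): 0 ones → 0
Block 8 (1111111): 7 ones → 1
Block 9 (1111101): 6 ones → 1
Block 10 (0000000): 0 ones → 0
Block 11 (1111110): 6 ones → 1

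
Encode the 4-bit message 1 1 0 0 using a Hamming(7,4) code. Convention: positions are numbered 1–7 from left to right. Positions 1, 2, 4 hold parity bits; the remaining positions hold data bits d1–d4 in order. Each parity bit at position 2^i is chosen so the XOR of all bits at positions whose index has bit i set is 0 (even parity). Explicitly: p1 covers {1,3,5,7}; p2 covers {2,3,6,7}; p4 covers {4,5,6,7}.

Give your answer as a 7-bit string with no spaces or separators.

Place data at non-parity positions: p1 p2 1 p4 1 0 0
p1 (pos 1,3,5,7): XOR of data positions = 1⊕1⊕0 = 0
p2 (pos 2,3,6,7): XOR of data positions = 1⊕0⊕0 = 1
p4 (pos 4,5,6,7): XOR of data positions = 1⊕0⊕0 = 1
Codeword: 0111100

0111100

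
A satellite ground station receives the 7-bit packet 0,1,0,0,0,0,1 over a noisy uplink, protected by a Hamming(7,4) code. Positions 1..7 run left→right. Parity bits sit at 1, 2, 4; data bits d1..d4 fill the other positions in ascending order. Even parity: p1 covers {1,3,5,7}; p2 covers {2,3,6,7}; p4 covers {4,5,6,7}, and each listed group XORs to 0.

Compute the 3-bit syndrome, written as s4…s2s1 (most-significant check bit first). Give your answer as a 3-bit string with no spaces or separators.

101

s1 (pos 1,3,5,7): 0⊕0⊕0⊕1 = 1
s2 (pos 2,3,6,7): 1⊕0⊕0⊕1 = 0
s4 (pos 4,5,6,7): 0⊕0⊕0⊕1 = 1
Syndrome s4…s1 = 101 → error at position 5.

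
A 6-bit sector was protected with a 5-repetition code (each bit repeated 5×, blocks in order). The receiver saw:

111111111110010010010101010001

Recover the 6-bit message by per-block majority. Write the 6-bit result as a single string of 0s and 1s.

110000

Block 1 (11111): 5 ones → 1
Block 2 (11111): 5 ones → 1
Block 3 (10010): 2 ones → 0
Block 4 (01001): 2 ones → 0
Block 5 (01010): 2 ones → 0
Block 6 (10001): 2 ones → 0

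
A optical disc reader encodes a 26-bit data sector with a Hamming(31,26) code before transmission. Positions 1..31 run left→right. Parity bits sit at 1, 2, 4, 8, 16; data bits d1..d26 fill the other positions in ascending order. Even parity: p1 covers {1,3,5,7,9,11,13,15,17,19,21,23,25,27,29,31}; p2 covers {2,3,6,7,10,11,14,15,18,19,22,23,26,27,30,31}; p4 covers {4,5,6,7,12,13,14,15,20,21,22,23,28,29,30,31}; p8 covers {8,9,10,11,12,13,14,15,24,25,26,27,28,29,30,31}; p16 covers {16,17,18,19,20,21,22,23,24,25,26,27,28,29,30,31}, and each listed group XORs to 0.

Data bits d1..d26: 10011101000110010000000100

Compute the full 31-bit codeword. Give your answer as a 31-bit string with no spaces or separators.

Place data at non-parity positions: p1 p2 1 p4 0 0 1 p8 1 1 0 1 0 0 0 p16 1 1 0 0 1 0 0 0 0 0 0 0 1 0 0
p1 (pos 1,3,5,7,9,11,13,15,17,19,21,23,25,27,29,31): XOR of data positions = 1⊕0⊕1⊕1⊕0⊕0⊕0⊕1⊕0⊕1⊕0⊕0⊕0⊕1⊕0 = 0
p2 (pos 2,3,6,7,10,11,14,15,18,19,22,23,26,27,30,31): XOR of data positions = 1⊕0⊕1⊕1⊕0⊕0⊕0⊕1⊕0⊕0⊕0⊕0⊕0⊕0⊕0 = 0
p4 (pos 4,5,6,7,12,13,14,15,20,21,22,23,28,29,30,31): XOR of data positions = 0⊕0⊕1⊕1⊕0⊕0⊕0⊕0⊕1⊕0⊕0⊕0⊕1⊕0⊕0 = 0
p8 (pos 8,9,10,11,12,13,14,15,24,25,26,27,28,29,30,31): XOR of data positions = 1⊕1⊕0⊕1⊕0⊕0⊕0⊕0⊕0⊕0⊕0⊕0⊕1⊕0⊕0 = 0
p16 (pos 16,17,18,19,20,21,22,23,24,25,26,27,28,29,30,31): XOR of data positions = 1⊕1⊕0⊕0⊕1⊕0⊕0⊕0⊕0⊕0⊕0⊕0⊕1⊕0⊕0 = 0
Codeword: 0010001011010000110010000000100

0010001011010000110010000000100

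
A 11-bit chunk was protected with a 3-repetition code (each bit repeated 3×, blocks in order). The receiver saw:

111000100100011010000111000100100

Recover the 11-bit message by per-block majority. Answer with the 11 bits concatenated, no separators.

Block 1 (111): 3 ones → 1
Block 2 (000): 0 ones → 0
Block 3 (100): 1 one → 0
Block 4 (100): 1 one → 0
Block 5 (011): 2 ones → 1
Block 6 (010): 1 one → 0
Block 7 (000): 0 ones → 0
Block 8 (111): 3 ones → 1
Block 9 (000): 0 ones → 0
Block 10 (100): 1 one → 0
Block 11 (100): 1 one → 0

10001001000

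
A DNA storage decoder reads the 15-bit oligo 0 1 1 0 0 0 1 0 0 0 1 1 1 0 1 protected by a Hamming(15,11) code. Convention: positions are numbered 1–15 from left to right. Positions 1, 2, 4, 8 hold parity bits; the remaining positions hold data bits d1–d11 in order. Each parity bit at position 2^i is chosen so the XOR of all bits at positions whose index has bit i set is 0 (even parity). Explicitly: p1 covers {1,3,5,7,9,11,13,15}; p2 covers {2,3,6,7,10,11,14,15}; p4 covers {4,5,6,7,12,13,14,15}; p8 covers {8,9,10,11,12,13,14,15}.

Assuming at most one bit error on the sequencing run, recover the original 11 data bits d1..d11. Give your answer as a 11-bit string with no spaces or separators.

s1 (pos 1,3,5,7,9,11,13,15): 0⊕1⊕0⊕1⊕0⊕1⊕1⊕1 = 1
s2 (pos 2,3,6,7,10,11,14,15): 1⊕1⊕0⊕1⊕0⊕1⊕0⊕1 = 1
s4 (pos 4,5,6,7,12,13,14,15): 0⊕0⊕0⊕1⊕1⊕1⊕0⊕1 = 0
s8 (pos 8,9,10,11,12,13,14,15): 0⊕0⊕0⊕1⊕1⊕1⊕0⊕1 = 0
Syndrome s8…s1 = 0011 → error at position 3.
Flip position 3: 011000100011101 → 010000100011101
Read data bits from positions 3,5,6,7,9,10,11,12,13,14,15: 00010011101

00010011101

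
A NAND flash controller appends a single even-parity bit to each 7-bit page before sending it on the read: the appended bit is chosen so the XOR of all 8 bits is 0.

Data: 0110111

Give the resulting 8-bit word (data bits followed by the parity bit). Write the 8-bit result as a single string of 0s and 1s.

01101111

XOR of the 7 data bits: 0⊕1⊕1⊕0⊕1⊕1⊕1 = 1
Parity bit = 1 (so all 8 bits XOR to 0).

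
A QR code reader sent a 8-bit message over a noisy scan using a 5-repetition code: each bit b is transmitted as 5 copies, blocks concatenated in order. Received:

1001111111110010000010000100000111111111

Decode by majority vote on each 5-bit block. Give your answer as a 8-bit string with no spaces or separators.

11100011

Block 1 (10011): 3 ones → 1
Block 2 (11111): 5 ones → 1
Block 3 (11001): 3 ones → 1
Block 4 (00000): 0 ones → 0
Block 5 (10000): 1 one → 0
Block 6 (10000): 1 one → 0
Block 7 (01111): 4 ones → 1
Block 8 (11111): 5 ones → 1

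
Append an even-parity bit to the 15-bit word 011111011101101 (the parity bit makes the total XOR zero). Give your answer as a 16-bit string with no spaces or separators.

XOR of the 15 data bits: 0⊕1⊕1⊕1⊕1⊕1⊕0⊕1⊕1⊕1⊕0⊕1⊕1⊕0⊕1 = 1
Parity bit = 1 (so all 16 bits XOR to 0).

0111110111011011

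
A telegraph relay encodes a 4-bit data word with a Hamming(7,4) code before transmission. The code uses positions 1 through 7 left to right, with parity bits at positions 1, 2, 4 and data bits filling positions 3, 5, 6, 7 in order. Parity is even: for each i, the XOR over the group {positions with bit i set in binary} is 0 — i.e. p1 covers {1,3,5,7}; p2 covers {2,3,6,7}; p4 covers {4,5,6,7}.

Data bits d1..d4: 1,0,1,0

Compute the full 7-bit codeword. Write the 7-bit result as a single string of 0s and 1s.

1011010

Place data at non-parity positions: p1 p2 1 p4 0 1 0
p1 (pos 1,3,5,7): XOR of data positions = 1⊕0⊕0 = 1
p2 (pos 2,3,6,7): XOR of data positions = 1⊕1⊕0 = 0
p4 (pos 4,5,6,7): XOR of data positions = 0⊕1⊕0 = 1
Codeword: 1011010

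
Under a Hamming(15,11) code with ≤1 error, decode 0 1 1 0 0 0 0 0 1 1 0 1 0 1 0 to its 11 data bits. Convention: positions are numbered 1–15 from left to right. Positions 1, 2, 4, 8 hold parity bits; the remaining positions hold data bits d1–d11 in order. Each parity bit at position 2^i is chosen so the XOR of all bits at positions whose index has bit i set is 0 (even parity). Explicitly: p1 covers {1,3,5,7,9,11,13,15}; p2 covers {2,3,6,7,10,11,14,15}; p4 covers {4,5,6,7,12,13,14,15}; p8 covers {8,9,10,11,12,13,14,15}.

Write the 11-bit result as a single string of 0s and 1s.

10001101010

s1 (pos 1,3,5,7,9,11,13,15): 0⊕1⊕0⊕0⊕1⊕0⊕0⊕0 = 0
s2 (pos 2,3,6,7,10,11,14,15): 1⊕1⊕0⊕0⊕1⊕0⊕1⊕0 = 0
s4 (pos 4,5,6,7,12,13,14,15): 0⊕0⊕0⊕0⊕1⊕0⊕1⊕0 = 0
s8 (pos 8,9,10,11,12,13,14,15): 0⊕1⊕1⊕0⊕1⊕0⊕1⊕0 = 0
Syndrome s8…s1 = 0000 → no error.
Read data bits from positions 3,5,6,7,9,10,11,12,13,14,15: 10001101010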